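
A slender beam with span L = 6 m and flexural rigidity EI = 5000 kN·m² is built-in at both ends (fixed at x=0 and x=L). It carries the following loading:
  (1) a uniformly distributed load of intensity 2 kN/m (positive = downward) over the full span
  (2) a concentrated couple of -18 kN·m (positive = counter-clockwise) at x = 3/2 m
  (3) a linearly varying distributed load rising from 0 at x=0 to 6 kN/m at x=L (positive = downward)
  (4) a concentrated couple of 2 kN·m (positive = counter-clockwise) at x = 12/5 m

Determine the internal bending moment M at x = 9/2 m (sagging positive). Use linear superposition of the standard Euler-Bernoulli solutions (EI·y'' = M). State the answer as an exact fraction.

M(9/2) = 101/50 kN·m

Load 1 — uniform load w=2 kN/m over full span:
  M_1 = wLx/2 - wL²/12 - wx²/2 = 2·6·(9/2)/2 - 2·6²/12 - 2·(9/2)²/2 = 3/4 kN·m
Load 2 — applied couple M₀=-18 kN·m at a=3/2 m (b=L-a=9/2):
  M_2 = R_Ax - M_A - M₀  [x>a] with R_A=-27/8, M_A=27/8 = (-27/8)·(9/2) - (27/8) - (-18) = -9/16 kN·m
Load 3 — triangular load w₀=6 kN/m (0→w₀ over full span):
  M_3 = 3w₀Lx/20 - w₀L²/30 - w₀x³/(6L) = 3·6·6·(9/2)/20 - 6·6²/30 - 6·(9/2)³/(6·6) = 153/80 kN·m
Load 4 — applied couple M₀=2 kN·m at a=12/5 m (b=L-a=18/5):
  M_4 = R_Ax - M_A - M₀  [x>a] with R_A=12/25, M_A=6/25 = (12/25)·(9/2) - (6/25) - 2 = -2/25 kN·m
Superposition: M = Σ M_i = 101/50 kN·m ≈ 2.020000 kN·m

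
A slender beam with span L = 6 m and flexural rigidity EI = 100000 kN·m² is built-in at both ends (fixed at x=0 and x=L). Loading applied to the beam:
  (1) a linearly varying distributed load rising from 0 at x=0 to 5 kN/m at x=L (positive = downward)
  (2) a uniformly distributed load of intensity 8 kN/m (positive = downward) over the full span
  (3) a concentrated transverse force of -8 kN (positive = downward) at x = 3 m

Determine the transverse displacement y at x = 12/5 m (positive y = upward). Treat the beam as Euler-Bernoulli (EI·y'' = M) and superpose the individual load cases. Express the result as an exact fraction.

Load 1 — triangular load w₀=5 kN/m (0→w₀ over full span):
  y_1 = -w₀x²(L-x)²(x+2L)/(120LEI) = -5·(12/5)²·(6-(12/5))²·((12/5)+2·6)/(120·6·100000) = -729/9765625 m
Load 2 — uniform load w=8 kN/m over full span:
  y_2 = -wx²(L-x)²/(24EI) = -8·(12/5)²·(6-(12/5))²/(24·100000) = -486/1953125 m
Load 3 — point force P=-8 kN at a=3 m (b=L-a=3):
  y_3 = -Pb²x²(3aL-(3a+b)x)/(6L³EI)  [x≤a] = -(-8)·3²·(12/5)²·(3·3·6-(3·3+3)·(12/5))/(6·6³·100000) = 63/781250 m
Superposition: y = Σ y_i = -4743/19531250 m ≈ -0.000243 m

y(12/5) = -4743/19531250 m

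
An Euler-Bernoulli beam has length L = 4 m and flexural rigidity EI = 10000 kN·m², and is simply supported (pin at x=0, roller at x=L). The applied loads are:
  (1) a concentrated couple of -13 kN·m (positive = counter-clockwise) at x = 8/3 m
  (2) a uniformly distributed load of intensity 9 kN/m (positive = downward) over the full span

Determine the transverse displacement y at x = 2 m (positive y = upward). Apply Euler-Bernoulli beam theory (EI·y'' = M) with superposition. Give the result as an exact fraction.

Load 1 — applied couple M₀=-13 kN·m at a=8/3 m (b=L-a=4/3):
  y_1 = (M₀x³/(6L)+C₁x)/EI  [x≤a] with C₁=M₀(3b²-L²)/(6L)=52/9 = ((-13)·2³/(6·4)+(52/9)·2)/10000 = 13/18000 m
Load 2 — uniform load w=9 kN/m over full span:
  y_2 = -wx(L³-2Lx²+x³)/(24EI) = -9·2·(4³-2·4·2²+2³)/(24·10000) = -3/1000 m
Superposition: y = Σ y_i = -41/18000 m ≈ -0.002278 m

y(2) = -41/18000 m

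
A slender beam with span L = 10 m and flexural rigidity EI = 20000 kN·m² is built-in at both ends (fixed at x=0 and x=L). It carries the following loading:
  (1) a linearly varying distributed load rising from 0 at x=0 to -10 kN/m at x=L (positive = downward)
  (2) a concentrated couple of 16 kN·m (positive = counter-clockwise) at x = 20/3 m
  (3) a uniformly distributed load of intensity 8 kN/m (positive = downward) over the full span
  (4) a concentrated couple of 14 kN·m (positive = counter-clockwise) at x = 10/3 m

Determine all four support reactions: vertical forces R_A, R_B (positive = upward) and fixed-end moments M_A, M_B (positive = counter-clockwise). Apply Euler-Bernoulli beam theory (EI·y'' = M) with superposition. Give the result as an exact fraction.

R_A = 29 kN, M_A = 116/3 kN·m, R_B = 1 kN, M_B = -12 kN·m

Load 1 — triangular load w₀=-10 kN/m (0→w₀ over full span):
  R_A = 3w₀L/20 = 3·(-10)·10/20 = -15 kN
  M_A = w₀L²/30 = (-10)·10²/30 = -100/3 kN·m
  R_B = 7w₀L/20 = 7·(-10)·10/20 = -35 kN
  M_B = -w₀L²/20 = -(-10)·10²/20 = 50 kN·m
Load 2 — applied couple M₀=16 kN·m at a=20/3 m (b=L-a=10/3):
  R_A = 6M₀ab/L³ = 6·16·(20/3)·(10/3)/10³ = 32/15 kN
  M_A = M₀b(2a-b)/L² = 16·(10/3)·(2·(20/3)-(10/3))/10² = 16/3 kN·m
  R_B = -6M₀ab/L³ = -6·16·(20/3)·(10/3)/10³ = -32/15 kN
  M_B = M₀a(2b-a)/L² = 16·(20/3)·(2·(10/3)-(20/3))/10² = 0 kN·m
Load 3 — uniform load w=8 kN/m over full span:
  R_A = wL/2 = 8·10/2 = 40 kN
  M_A = wL²/12 = 8·10²/12 = 200/3 kN·m
  R_B = wL/2 = 8·10/2 = 40 kN
  M_B = -wL²/12 = -8·10²/12 = -200/3 kN·m
Load 4 — applied couple M₀=14 kN·m at a=10/3 m (b=L-a=20/3):
  R_A = 6M₀ab/L³ = 6·14·(10/3)·(20/3)/10³ = 28/15 kN
  M_A = M₀b(2a-b)/L² = 14·(20/3)·(2·(10/3)-(20/3))/10² = 0 kN·m
  R_B = -6M₀ab/L³ = -6·14·(10/3)·(20/3)/10³ = -28/15 kN
  M_B = M₀a(2b-a)/L² = 14·(10/3)·(2·(20/3)-(10/3))/10² = 14/3 kN·m
Superposition: R_A = 29 kN, M_A = 116/3 kN·m, R_B = 1 kN, M_B = -12 kN·m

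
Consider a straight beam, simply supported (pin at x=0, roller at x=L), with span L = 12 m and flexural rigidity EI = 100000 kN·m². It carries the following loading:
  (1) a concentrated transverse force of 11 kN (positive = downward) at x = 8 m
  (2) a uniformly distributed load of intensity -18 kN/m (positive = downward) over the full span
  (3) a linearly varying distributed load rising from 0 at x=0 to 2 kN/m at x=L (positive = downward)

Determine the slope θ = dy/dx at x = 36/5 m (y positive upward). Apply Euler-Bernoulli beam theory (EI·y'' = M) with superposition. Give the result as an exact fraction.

Load 1 — point force P=11 kN at a=8 m (b=L-a=4):
  θ_1 = -Pb(L²-b²-3x²)/(6LEI)  [x≤a] = -11·4·(12²-4²-3·(36/5)²)/(6·12·100000) = 473/2812500 rad
Load 2 — uniform load w=-18 kN/m over full span:
  θ_2 = -w(L³-6Lx²+4x³)/(24EI) = -(-18)·(12³-6·12·(36/5)²+4·(36/5)³)/(24·100000) = -2997/781250 rad
Load 3 — triangular load w₀=2 kN/m (0→w₀ over full span):
  θ_3 = -w₀(7L⁴-30L²x²+15x⁴)/(360LEI) = -2·(7·12⁴-30·12²·(36/5)²+15·(36/5)⁴)/(360·12·100000) = 348/1953125 rad
Superposition: θ = Σ θ_i = -245377/70312500 rad ≈ -0.003490 rad

θ(36/5) = -245377/70312500 rad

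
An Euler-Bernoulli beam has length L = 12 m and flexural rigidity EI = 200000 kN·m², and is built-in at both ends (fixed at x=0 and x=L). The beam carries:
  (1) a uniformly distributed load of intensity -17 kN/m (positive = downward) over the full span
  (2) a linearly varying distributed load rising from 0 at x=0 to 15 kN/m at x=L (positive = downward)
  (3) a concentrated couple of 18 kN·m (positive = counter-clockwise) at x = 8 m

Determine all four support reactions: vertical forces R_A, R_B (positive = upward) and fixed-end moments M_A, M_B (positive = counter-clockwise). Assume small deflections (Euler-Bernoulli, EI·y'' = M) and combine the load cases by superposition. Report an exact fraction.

R_A = -73 kN, M_A = -126 kN·m, R_B = -41 kN, M_B = 96 kN·m

Load 1 — uniform load w=-17 kN/m over full span:
  R_A = wL/2 = (-17)·12/2 = -102 kN
  M_A = wL²/12 = (-17)·12²/12 = -204 kN·m
  R_B = wL/2 = (-17)·12/2 = -102 kN
  M_B = -wL²/12 = -(-17)·12²/12 = 204 kN·m
Load 2 — triangular load w₀=15 kN/m (0→w₀ over full span):
  R_A = 3w₀L/20 = 3·15·12/20 = 27 kN
  M_A = w₀L²/30 = 15·12²/30 = 72 kN·m
  R_B = 7w₀L/20 = 7·15·12/20 = 63 kN
  M_B = -w₀L²/20 = -15·12²/20 = -108 kN·m
Load 3 — applied couple M₀=18 kN·m at a=8 m (b=L-a=4):
  R_A = 6M₀ab/L³ = 6·18·8·4/12³ = 2 kN
  M_A = M₀b(2a-b)/L² = 18·4·(2·8-4)/12² = 6 kN·m
  R_B = -6M₀ab/L³ = -6·18·8·4/12³ = -2 kN
  M_B = M₀a(2b-a)/L² = 18·8·(2·4-8)/12² = 0 kN·m
Superposition: R_A = -73 kN, M_A = -126 kN·m, R_B = -41 kN, M_B = 96 kN·m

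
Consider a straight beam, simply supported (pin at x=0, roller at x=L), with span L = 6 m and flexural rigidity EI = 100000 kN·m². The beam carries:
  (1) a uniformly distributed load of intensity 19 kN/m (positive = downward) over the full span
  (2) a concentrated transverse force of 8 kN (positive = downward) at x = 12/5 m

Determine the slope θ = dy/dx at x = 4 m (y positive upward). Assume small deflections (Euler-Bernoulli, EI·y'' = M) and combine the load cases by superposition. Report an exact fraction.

θ(4) = 34523/37500000 rad

Load 1 — uniform load w=19 kN/m over full span:
  θ_1 = -w(L³-6Lx²+4x³)/(24EI) = -19·(6³-6·6·4²+4·4³)/(24·100000) = 247/300000 rad
Load 2 — point force P=8 kN at a=12/5 m (b=L-a=18/5):
  θ_2 = -Pa(2L²-6Lx+3x²+a²)/(6LEI)  [x>a] = -8·(12/5)·(2·6²-6·6·4+3·4²+(12/5)²)/(6·6·100000) = 38/390625 rad
Superposition: θ = Σ θ_i = 34523/37500000 rad ≈ 0.000921 rad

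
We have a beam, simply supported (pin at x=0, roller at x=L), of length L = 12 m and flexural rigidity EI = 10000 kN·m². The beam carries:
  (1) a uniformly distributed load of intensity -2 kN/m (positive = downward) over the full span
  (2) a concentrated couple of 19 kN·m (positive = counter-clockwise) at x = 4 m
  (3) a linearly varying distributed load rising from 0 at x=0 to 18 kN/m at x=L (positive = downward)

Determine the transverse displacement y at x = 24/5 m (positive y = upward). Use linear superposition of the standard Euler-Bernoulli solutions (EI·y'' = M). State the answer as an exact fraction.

y(24/5) = -3267933/19531250 m

Load 1 — uniform load w=-2 kN/m over full span:
  y_1 = -wx(L³-2Lx²+x³)/(24EI) = -(-2)·(24/5)·(12³-2·12·(24/5)²+(24/5)³)/(24·10000) = 20088/390625 m
Load 2 — applied couple M₀=19 kN·m at a=4 m (b=L-a=8):
  y_2 = (M₀x³/(6L)-M₀(x-a)²/2+C₁x)/EI  [x>a] with C₁=M₀(3b²-L²)/(6L)=38/3 = (19·(24/5)³/(6·12)-19·((24/5)-4)²/2+(38/3)·(24/5))/10000 = 1311/156250 m
Load 3 — triangular load w₀=18 kN/m (0→w₀ over full span):
  y_3 = -w₀x(7L⁴-10L²x²+3x⁴)/(360LEI) = -18·(24/5)·(7·12⁴-10·12²·(24/5)²+3·(24/5)⁴)/(360·12·10000) = -2218104/9765625 m
Superposition: y = Σ y_i = -3267933/19531250 m ≈ -0.167318 m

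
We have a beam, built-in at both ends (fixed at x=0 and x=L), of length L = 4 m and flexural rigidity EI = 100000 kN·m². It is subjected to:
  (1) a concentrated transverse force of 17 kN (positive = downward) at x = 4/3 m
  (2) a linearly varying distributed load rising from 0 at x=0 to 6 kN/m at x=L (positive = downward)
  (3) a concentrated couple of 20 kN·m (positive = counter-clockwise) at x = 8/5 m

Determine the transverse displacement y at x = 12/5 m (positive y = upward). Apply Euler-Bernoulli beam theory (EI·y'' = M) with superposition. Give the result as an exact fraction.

Load 1 — point force P=17 kN at a=4/3 m (b=L-a=8/3):
  y_1 = -Pa²(L-x)²(3bL-(3b+a)(L-x))/(6L³EI)  [x>a] = -17·(4/3)²·(4-(12/5))²·(3·(8/3)·4-(3·(8/3)+(4/3))·(4-(12/5)))/(6·4³·100000) = -1088/31640625 m
Load 2 — triangular load w₀=6 kN/m (0→w₀ over full span):
  y_2 = -w₀x²(L-x)²(x+2L)/(120LEI) = -6·(12/5)²·(4-(12/5))²·((12/5)+2·4)/(120·4·100000) = -936/48828125 m
Load 3 — applied couple M₀=20 kN·m at a=8/5 m (b=L-a=12/5):
  y_3 = (R_Ax³/6 - M_Ax²/2 - M₀(x-a)²/2)/EI  [x>a] with R_A=36/5, M_A=12/5 = ((36/5)·(12/5)³/6 - (12/5)·(12/5)²/2 - 20·((12/5)-(8/5))²/2)/100000 = 64/1953125 m
Superposition: y = Σ y_i = -82216/3955078125 m ≈ -0.000021 m

y(12/5) = -82216/3955078125 m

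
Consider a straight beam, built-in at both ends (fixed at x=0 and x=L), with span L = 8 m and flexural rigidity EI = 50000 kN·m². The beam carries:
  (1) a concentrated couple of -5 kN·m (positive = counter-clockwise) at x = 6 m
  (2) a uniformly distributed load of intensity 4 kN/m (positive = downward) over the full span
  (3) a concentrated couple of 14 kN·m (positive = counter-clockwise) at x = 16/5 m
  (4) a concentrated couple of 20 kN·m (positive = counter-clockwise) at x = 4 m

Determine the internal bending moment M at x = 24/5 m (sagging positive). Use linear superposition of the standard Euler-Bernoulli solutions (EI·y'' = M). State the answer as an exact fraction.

Load 1 — applied couple M₀=-5 kN·m at a=6 m (b=L-a=2):
  M_1 = R_Ax - M_A  [x≤a] with R_A=-45/64, M_A=-25/16 = (-45/64)·(24/5) - (-25/16) = -29/16 kN·m
Load 2 — uniform load w=4 kN/m over full span:
  M_2 = wLx/2 - wL²/12 - wx²/2 = 4·8·(24/5)/2 - 4·8²/12 - 4·(24/5)²/2 = 704/75 kN·m
Load 3 — applied couple M₀=14 kN·m at a=16/5 m (b=L-a=24/5):
  M_3 = R_Ax - M_A - M₀  [x>a] with R_A=63/25, M_A=42/25 = (63/25)·(24/5) - (42/25) - 14 = -448/125 kN·m
Load 4 — applied couple M₀=20 kN·m at a=4 m (b=L-a=4):
  M_4 = R_Ax - M_A - M₀  [x>a] with R_A=15/4, M_A=5 = (15/4)·(24/5) - 5 - 20 = -7 kN·m
Superposition: M = Σ M_i = -18059/6000 kN·m ≈ -3.009833 kN·m

M(24/5) = -18059/6000 kN·m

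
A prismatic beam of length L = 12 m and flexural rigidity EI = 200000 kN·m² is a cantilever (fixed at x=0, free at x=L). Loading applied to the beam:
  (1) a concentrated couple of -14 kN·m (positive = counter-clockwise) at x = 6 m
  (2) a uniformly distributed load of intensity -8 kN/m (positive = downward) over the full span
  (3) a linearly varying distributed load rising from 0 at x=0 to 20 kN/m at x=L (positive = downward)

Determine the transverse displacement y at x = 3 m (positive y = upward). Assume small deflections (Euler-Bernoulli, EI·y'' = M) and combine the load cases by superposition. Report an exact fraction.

y(3) = -531/64000 m

Load 1 — applied couple M₀=-14 kN·m at a=6 m (b=L-a=6):
  y_1 = M₀x²/(2EI)  [x≤a] = (-14)·3²/(2·200000) = -63/200000 m
Load 2 — uniform load w=-8 kN/m over full span:
  y_2 = -wx²(x²-4Lx+6L²)/(24EI) = -(-8)·3²·(3²-4·12·3+6·12²)/(24·200000) = 2187/200000 m
Load 3 — triangular load w₀=20 kN/m (0→w₀ over full span):
  y_3 = (w₀Lx³/12-w₀L²x²/6-w₀x⁵/(120L))/EI = (20·12·3³/12-20·12²·3²/6-20·3⁵/(120·12))/200000 = -30267/1600000 m
Superposition: y = Σ y_i = -531/64000 m ≈ -0.008297 m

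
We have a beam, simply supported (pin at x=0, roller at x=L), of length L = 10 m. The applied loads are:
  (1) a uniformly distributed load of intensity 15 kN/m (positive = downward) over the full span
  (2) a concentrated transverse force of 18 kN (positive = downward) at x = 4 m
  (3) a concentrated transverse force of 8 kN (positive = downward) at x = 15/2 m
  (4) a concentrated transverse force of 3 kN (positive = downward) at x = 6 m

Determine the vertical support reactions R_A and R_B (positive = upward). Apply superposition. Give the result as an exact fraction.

Load 1 — uniform load w=15 kN/m over full span:
  R_A = wL/2 = 15·10/2 = 75 kN
  R_B = wL/2 = 15·10/2 = 75 kN
Load 2 — point force P=18 kN at a=4 m (b=L-a=6):
  R_A = Pb/L = 18·6/10 = 54/5 kN
  R_B = Pa/L = 18·4/10 = 36/5 kN
Load 3 — point force P=8 kN at a=15/2 m (b=L-a=5/2):
  R_A = Pb/L = 8·(5/2)/10 = 2 kN
  R_B = Pa/L = 8·(15/2)/10 = 6 kN
Load 4 — point force P=3 kN at a=6 m (b=L-a=4):
  R_A = Pb/L = 3·4/10 = 6/5 kN
  R_B = Pa/L = 3·6/10 = 9/5 kN
Superposition: R_A = 89 kN, R_B = 90 kN

R_A = 89 kN, R_B = 90 kN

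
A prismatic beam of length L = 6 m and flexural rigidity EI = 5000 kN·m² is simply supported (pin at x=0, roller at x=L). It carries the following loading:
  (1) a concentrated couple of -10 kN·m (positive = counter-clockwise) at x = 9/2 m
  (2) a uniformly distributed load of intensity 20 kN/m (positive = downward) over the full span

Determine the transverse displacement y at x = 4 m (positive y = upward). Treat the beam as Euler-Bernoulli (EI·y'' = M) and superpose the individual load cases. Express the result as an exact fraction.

y(4) = -1003/18000 m

Load 1 — applied couple M₀=-10 kN·m at a=9/2 m (b=L-a=3/2):
  y_1 = (M₀x³/(6L)+C₁x)/EI  [x≤a] with C₁=M₀(3b²-L²)/(6L)=65/8 = ((-10)·4³/(6·6)+(65/8)·4)/5000 = 53/18000 m
Load 2 — uniform load w=20 kN/m over full span:
  y_2 = -wx(L³-2Lx²+x³)/(24EI) = -20·4·(6³-2·6·4²+4³)/(24·5000) = -22/375 m
Superposition: y = Σ y_i = -1003/18000 m ≈ -0.055722 m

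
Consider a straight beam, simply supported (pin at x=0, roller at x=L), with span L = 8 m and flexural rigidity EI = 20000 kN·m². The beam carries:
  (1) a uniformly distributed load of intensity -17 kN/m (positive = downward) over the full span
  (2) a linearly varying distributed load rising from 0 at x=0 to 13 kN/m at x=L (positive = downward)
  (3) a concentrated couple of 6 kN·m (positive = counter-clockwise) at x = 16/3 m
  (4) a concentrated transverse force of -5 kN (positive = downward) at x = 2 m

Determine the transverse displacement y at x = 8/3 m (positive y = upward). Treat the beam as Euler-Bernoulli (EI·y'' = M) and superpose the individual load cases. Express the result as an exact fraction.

y(8/3) = 47299/1822500 m

Load 1 — uniform load w=-17 kN/m over full span:
  y_1 = -wx(L³-2Lx²+x³)/(24EI) = -(-17)·(8/3)·(8³-2·8·(8/3)²+(8/3)³)/(24·20000) = 5984/151875 m
Load 2 — triangular load w₀=13 kN/m (0→w₀ over full span):
  y_2 = -w₀x(7L⁴-10L²x²+3x⁴)/(360LEI) = -13·(8/3)·(7·8⁴-10·8²·(8/3)²+3·(8/3)⁴)/(360·8·20000) = -6656/455625 m
Load 3 — applied couple M₀=6 kN·m at a=16/3 m (b=L-a=8/3):
  y_3 = (M₀x³/(6L)+C₁x)/EI  [x≤a] with C₁=M₀(3b²-L²)/(6L)=-16/3 = (6·(8/3)³/(6·8)+(-16/3)·(8/3))/20000 = -2/3375 m
Load 4 — point force P=-5 kN at a=2 m (b=L-a=6):
  y_4 = -Pa(L-x)(2Lx-a²-x²)/(6LEI)  [x>a] = -(-5)·2·(8-(8/3))·(2·8·(8/3)-2²-(8/3)²)/(6·8·20000) = 71/40500 m
Superposition: y = Σ y_i = 47299/1822500 m ≈ 0.025953 m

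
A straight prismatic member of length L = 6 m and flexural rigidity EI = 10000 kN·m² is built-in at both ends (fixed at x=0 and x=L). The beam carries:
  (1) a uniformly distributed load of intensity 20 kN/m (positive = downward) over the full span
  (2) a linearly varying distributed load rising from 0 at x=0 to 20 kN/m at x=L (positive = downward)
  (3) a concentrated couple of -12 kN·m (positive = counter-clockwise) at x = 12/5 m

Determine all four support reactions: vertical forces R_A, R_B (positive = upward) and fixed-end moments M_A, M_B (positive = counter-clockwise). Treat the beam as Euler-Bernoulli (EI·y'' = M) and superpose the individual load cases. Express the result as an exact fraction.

R_A = 1878/25 kN, M_A = 2064/25 kN·m, R_B = 2622/25 kN, M_B = -2496/25 kN·m

Load 1 — uniform load w=20 kN/m over full span:
  R_A = wL/2 = 20·6/2 = 60 kN
  M_A = wL²/12 = 20·6²/12 = 60 kN·m
  R_B = wL/2 = 20·6/2 = 60 kN
  M_B = -wL²/12 = -20·6²/12 = -60 kN·m
Load 2 — triangular load w₀=20 kN/m (0→w₀ over full span):
  R_A = 3w₀L/20 = 3·20·6/20 = 18 kN
  M_A = w₀L²/30 = 20·6²/30 = 24 kN·m
  R_B = 7w₀L/20 = 7·20·6/20 = 42 kN
  M_B = -w₀L²/20 = -20·6²/20 = -36 kN·m
Load 3 — applied couple M₀=-12 kN·m at a=12/5 m (b=L-a=18/5):
  R_A = 6M₀ab/L³ = 6·(-12)·(12/5)·(18/5)/6³ = -72/25 kN
  M_A = M₀b(2a-b)/L² = (-12)·(18/5)·(2·(12/5)-(18/5))/6² = -36/25 kN·m
  R_B = -6M₀ab/L³ = -6·(-12)·(12/5)·(18/5)/6³ = 72/25 kN
  M_B = M₀a(2b-a)/L² = (-12)·(12/5)·(2·(18/5)-(12/5))/6² = -96/25 kN·m
Superposition: R_A = 1878/25 kN, M_A = 2064/25 kN·m, R_B = 2622/25 kN, M_B = -2496/25 kN·m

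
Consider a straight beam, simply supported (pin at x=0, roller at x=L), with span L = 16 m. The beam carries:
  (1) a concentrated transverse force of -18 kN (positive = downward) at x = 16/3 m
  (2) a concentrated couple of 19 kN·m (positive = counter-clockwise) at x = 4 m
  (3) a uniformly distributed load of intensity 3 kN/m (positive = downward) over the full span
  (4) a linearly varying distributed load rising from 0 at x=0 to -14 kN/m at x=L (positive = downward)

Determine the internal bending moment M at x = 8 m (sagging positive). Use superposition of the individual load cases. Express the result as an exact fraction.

M(8) = -371/2 kN·m

Load 1 — point force P=-18 kN at a=16/3 m (b=L-a=32/3):
  M_1 = Pa(L-x)/L  [x>a] = (-18)·(16/3)·(16-8)/16 = -48 kN·m
Load 2 — applied couple M₀=19 kN·m at a=4 m (b=L-a=12):
  M_2 = M₀x/L - M₀  [x>a] = 19·8/16 - 19 = -19/2 kN·m
Load 3 — uniform load w=3 kN/m over full span:
  M_3 = wx(L-x)/2 = 3·8·(16-8)/2 = 96 kN·m
Load 4 — triangular load w₀=-14 kN/m (0→w₀ over full span):
  M_4 = w₀Lx/6 - w₀x³/(6L) = (-14)·16·8/6 - (-14)·8³/(6·16) = -224 kN·m
Superposition: M = Σ M_i = -371/2 kN·m ≈ -185.500000 kN·m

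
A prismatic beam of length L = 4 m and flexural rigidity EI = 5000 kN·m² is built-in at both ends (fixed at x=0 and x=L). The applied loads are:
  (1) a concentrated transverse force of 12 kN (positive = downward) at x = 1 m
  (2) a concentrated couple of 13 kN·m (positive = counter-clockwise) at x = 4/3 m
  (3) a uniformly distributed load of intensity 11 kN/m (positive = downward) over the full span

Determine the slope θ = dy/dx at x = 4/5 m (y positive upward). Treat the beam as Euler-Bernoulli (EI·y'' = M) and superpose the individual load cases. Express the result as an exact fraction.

Load 1 — point force P=12 kN at a=1 m (b=L-a=3):
  θ_1 = -Pb²x(2aL-(3a+b)x)/(2L³EI)  [x≤a] = -12·3²·(4/5)·(2·1·4-(3·1+3)·(4/5))/(2·4³·5000) = -27/62500 rad
Load 2 — applied couple M₀=13 kN·m at a=4/3 m (b=L-a=8/3):
  θ_2 = (R_Ax²/2 - M_Ax)/EI  [x≤a] with R_A=13/3, M_A=0 = ((13/3)·(4/5)²/2 - 0·(4/5))/5000 = 13/46875 rad
Load 3 — uniform load w=11 kN/m over full span:
  θ_3 = -wx(L-x)(L-2x)/(12EI) = -11·(4/5)·(4-(4/5))·(4-2·(4/5))/(12·5000) = -88/78125 rad
Superposition: θ = Σ θ_i = -1201/937500 rad ≈ -0.001281 rad

θ(4/5) = -1201/937500 rad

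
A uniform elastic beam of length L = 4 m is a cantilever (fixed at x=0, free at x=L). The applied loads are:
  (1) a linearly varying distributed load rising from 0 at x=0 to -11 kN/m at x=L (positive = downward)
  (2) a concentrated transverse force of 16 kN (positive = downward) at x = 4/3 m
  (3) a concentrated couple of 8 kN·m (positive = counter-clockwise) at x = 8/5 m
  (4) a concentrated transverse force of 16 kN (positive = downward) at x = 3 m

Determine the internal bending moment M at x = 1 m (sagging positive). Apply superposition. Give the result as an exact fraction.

Load 1 — triangular load w₀=-11 kN/m (0→w₀ over full span):
  M_1 = w₀Lx/2 - w₀L²/3 - w₀x³/(6L) = (-11)·4·1/2 - (-11)·4²/3 - (-11)·1³/(6·4) = 297/8 kN·m
Load 2 — point force P=16 kN at a=4/3 m (b=L-a=8/3):
  M_2 = -P(a-x)  [x≤a] = -16·((4/3)-1) = -16/3 kN·m
Load 3 — applied couple M₀=8 kN·m at a=8/5 m (b=L-a=12/5):
  M_3 = M₀  [x≤a] = 8 = 8 kN·m
Load 4 — point force P=16 kN at a=3 m (b=L-a=1):
  M_4 = -P(a-x)  [x≤a] = -16·(3-1) = -32 kN·m
Superposition: M = Σ M_i = 187/24 kN·m ≈ 7.791667 kN·m

M(1) = 187/24 kN·m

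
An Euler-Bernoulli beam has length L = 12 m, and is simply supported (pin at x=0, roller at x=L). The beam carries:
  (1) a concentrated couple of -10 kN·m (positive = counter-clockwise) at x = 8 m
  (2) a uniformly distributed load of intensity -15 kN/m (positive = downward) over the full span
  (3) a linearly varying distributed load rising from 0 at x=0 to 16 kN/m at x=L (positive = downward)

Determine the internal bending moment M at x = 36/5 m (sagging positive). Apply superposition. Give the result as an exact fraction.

Load 1 — applied couple M₀=-10 kN·m at a=8 m (b=L-a=4):
  M_1 = M₀x/L  [x≤a] = (-10)·(36/5)/12 = -6 kN·m
Load 2 — uniform load w=-15 kN/m over full span:
  M_2 = wx(L-x)/2 = (-15)·(36/5)·(12-(36/5))/2 = -1296/5 kN·m
Load 3 — triangular load w₀=16 kN/m (0→w₀ over full span):
  M_3 = w₀Lx/6 - w₀x³/(6L) = 16·12·(36/5)/6 - 16·(36/5)³/(6·12) = 18432/125 kN·m
Superposition: M = Σ M_i = -14718/125 kN·m ≈ -117.744000 kN·m

M(36/5) = -14718/125 kN·m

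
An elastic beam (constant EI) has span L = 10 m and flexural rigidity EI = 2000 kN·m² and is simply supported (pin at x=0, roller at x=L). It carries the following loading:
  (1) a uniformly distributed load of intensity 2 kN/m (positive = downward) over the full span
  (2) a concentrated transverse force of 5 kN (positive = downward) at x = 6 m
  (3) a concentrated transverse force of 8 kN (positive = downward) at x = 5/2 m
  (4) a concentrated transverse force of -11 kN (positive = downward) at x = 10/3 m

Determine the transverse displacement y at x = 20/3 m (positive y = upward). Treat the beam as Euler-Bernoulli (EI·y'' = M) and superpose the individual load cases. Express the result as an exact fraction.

y(20/3) = -2677/21600 m

Load 1 — uniform load w=2 kN/m over full span:
  y_1 = -wx(L³-2Lx²+x³)/(24EI) = -2·(20/3)·(10³-2·10·(20/3)²+(20/3)³)/(24·2000) = -55/486 m
Load 2 — point force P=5 kN at a=6 m (b=L-a=4):
  y_2 = -Pa(L-x)(2Lx-a²-x²)/(6LEI)  [x>a] = -5·6·(10-(20/3))·(2·10·(20/3)-6²-(20/3)²)/(6·10·2000) = -119/2700 m
Load 3 — point force P=8 kN at a=5/2 m (b=L-a=15/2):
  y_3 = -Pa(L-x)(2Lx-a²-x²)/(6LEI)  [x>a] = -8·(5/2)·(10-(20/3))·(2·10·(20/3)-(5/2)²-(20/3)²)/(6·10·2000) = -119/2592 m
Load 4 — point force P=-11 kN at a=10/3 m (b=L-a=20/3):
  y_4 = -Pa(L-x)(2Lx-a²-x²)/(6LEI)  [x>a] = -(-11)·(10/3)·(10-(20/3))·(2·10·(20/3)-(10/3)²-(20/3)²)/(6·10·2000) = 77/972 m
Superposition: y = Σ y_i = -2677/21600 m ≈ -0.123935 m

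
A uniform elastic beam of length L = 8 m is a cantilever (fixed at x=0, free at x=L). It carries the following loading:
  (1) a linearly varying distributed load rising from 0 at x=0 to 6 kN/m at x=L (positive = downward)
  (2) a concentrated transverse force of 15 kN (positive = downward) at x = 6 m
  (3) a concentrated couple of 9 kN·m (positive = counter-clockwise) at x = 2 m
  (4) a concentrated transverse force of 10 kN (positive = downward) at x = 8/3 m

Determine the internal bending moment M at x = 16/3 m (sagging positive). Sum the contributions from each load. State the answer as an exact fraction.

Load 1 — triangular load w₀=6 kN/m (0→w₀ over full span):
  M_1 = w₀Lx/2 - w₀L²/3 - w₀x³/(6L) = 6·8·(16/3)/2 - 6·8²/3 - 6·(16/3)³/(6·8) = -512/27 kN·m
Load 2 — point force P=15 kN at a=6 m (b=L-a=2):
  M_2 = -P(a-x)  [x≤a] = -15·(6-(16/3)) = -10 kN·m
Load 3 — applied couple M₀=9 kN·m at a=2 m (b=L-a=6):
  M_3 = 0  [x>a] = 0 kN·m
Load 4 — point force P=10 kN at a=8/3 m (b=L-a=16/3):
  M_4 = 0  [x>a] = 0 kN·m
Superposition: M = Σ M_i = -782/27 kN·m ≈ -28.962963 kN·m

M(16/3) = -782/27 kN·m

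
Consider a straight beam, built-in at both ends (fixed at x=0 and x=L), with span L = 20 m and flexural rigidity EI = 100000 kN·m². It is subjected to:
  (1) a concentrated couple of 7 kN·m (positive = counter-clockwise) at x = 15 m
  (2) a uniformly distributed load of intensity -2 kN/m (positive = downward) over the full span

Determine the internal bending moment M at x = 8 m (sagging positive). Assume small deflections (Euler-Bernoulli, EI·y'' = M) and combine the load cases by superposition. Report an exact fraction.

Load 1 — applied couple M₀=7 kN·m at a=15 m (b=L-a=5):
  M_1 = R_Ax - M_A  [x≤a] with R_A=63/160, M_A=35/16 = (63/160)·8 - (35/16) = 77/80 kN·m
Load 2 — uniform load w=-2 kN/m over full span:
  M_2 = wLx/2 - wL²/12 - wx²/2 = (-2)·20·8/2 - (-2)·20²/12 - (-2)·8²/2 = -88/3 kN·m
Superposition: M = Σ M_i = -6809/240 kN·m ≈ -28.370833 kN·m

M(8) = -6809/240 kN·m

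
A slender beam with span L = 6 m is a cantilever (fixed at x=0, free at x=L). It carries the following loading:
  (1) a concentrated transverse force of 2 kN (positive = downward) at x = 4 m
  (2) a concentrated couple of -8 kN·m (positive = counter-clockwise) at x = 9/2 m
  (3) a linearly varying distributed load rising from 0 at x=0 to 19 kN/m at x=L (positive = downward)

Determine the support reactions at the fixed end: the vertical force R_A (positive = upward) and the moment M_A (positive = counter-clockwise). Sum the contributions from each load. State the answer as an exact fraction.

Load 1 — point force P=2 kN at a=4 m (b=L-a=2):
  R_A = P = 2 kN
  M_A = Pa = 2·4 = 8 kN·m
Load 2 — applied couple M₀=-8 kN·m at a=9/2 m (b=L-a=3/2):
  R_A = 0 kN
  M_A = -M₀ = -(-8) = 8 kN·m
Load 3 — triangular load w₀=19 kN/m (0→w₀ over full span):
  R_A = w₀L/2 = 19·6/2 = 57 kN
  M_A = w₀L²/3 = 19·6²/3 = 228 kN·m
Superposition: R_A = 59 kN, M_A = 244 kN·m

R_A = 59 kN, M_A = 244 kN·m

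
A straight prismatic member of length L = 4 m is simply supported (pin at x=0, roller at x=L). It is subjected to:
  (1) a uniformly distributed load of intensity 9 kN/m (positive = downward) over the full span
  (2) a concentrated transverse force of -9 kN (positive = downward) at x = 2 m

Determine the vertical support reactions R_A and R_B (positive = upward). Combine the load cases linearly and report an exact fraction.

Load 1 — uniform load w=9 kN/m over full span:
  R_A = wL/2 = 9·4/2 = 18 kN
  R_B = wL/2 = 9·4/2 = 18 kN
Load 2 — point force P=-9 kN at a=2 m (b=L-a=2):
  R_A = Pb/L = (-9)·2/4 = -9/2 kN
  R_B = Pa/L = (-9)·2/4 = -9/2 kN
Superposition: R_A = 27/2 kN, R_B = 27/2 kN

R_A = 27/2 kN, R_B = 27/2 kN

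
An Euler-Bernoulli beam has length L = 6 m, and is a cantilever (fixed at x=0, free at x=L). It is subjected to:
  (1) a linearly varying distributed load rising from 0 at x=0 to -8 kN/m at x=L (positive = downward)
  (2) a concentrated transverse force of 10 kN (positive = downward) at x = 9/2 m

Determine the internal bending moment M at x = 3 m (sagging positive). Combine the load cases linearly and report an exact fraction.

Load 1 — triangular load w₀=-8 kN/m (0→w₀ over full span):
  M_1 = w₀Lx/2 - w₀L²/3 - w₀x³/(6L) = (-8)·6·3/2 - (-8)·6²/3 - (-8)·3³/(6·6) = 30 kN·m
Load 2 — point force P=10 kN at a=9/2 m (b=L-a=3/2):
  M_2 = -P(a-x)  [x≤a] = -10·((9/2)-3) = -15 kN·m
Superposition: M = Σ M_i = 15 kN·m ≈ 15.000000 kN·m

M(3) = 15 kN·m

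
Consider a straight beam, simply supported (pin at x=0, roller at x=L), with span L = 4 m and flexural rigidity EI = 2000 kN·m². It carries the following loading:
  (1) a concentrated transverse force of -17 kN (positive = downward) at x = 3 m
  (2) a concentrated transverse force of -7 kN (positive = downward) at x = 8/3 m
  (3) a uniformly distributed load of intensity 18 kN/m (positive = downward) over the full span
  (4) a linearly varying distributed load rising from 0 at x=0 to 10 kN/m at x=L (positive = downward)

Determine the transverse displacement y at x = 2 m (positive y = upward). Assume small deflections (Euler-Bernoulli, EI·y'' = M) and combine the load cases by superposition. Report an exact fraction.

y(2) = -3443/129600 m

Load 1 — point force P=-17 kN at a=3 m (b=L-a=1):
  y_1 = -Pbx(L²-b²-x²)/(6LEI)  [x≤a] = -(-17)·1·2·(4²-1²-2²)/(6·4·2000) = 187/24000 m
Load 2 — point force P=-7 kN at a=8/3 m (b=L-a=4/3):
  y_2 = -Pbx(L²-b²-x²)/(6LEI)  [x≤a] = -(-7)·(4/3)·2·(4²-(4/3)²-2²)/(6·4·2000) = 161/40500 m
Load 3 — uniform load w=18 kN/m over full span:
  y_3 = -wx(L³-2Lx²+x³)/(24EI) = -18·2·(4³-2·4·2²+2³)/(24·2000) = -3/100 m
Load 4 — triangular load w₀=10 kN/m (0→w₀ over full span):
  y_4 = -w₀x(7L⁴-10L²x²+3x⁴)/(360LEI) = -10·2·(7·4⁴-10·4²·2²+3·2⁴)/(360·4·2000) = -1/120 m
Superposition: y = Σ y_i = -3443/129600 m ≈ -0.026566 m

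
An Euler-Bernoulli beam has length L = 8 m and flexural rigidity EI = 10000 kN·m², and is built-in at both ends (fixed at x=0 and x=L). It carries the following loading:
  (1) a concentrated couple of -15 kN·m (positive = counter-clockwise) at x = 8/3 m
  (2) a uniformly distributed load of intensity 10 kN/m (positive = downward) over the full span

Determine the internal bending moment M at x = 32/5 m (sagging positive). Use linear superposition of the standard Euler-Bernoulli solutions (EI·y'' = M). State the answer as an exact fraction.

Load 1 — applied couple M₀=-15 kN·m at a=8/3 m (b=L-a=16/3):
  M_1 = R_Ax - M_A - M₀  [x>a] with R_A=-5/2, M_A=0 = (-5/2)·(32/5) - 0 - (-15) = -1 kN·m
Load 2 — uniform load w=10 kN/m over full span:
  M_2 = wLx/2 - wL²/12 - wx²/2 = 10·8·(32/5)/2 - 10·8²/12 - 10·(32/5)²/2 = -32/15 kN·m
Superposition: M = Σ M_i = -47/15 kN·m ≈ -3.133333 kN·m

M(32/5) = -47/15 kN·m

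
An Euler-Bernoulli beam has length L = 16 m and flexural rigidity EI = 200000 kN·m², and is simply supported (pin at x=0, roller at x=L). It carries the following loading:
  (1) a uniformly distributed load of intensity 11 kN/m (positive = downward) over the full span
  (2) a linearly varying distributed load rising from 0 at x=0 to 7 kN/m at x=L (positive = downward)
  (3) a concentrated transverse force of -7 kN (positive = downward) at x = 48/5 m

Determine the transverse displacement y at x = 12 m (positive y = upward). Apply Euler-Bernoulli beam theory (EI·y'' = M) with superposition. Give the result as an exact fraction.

y(12) = -398221/9375000 m

Load 1 — uniform load w=11 kN/m over full span:
  y_1 = -wx(L³-2Lx²+x³)/(24EI) = -11·12·(16³-2·16·12²+12³)/(24·200000) = -209/6250 m
Load 2 — triangular load w₀=7 kN/m (0→w₀ over full span):
  y_2 = -w₀x(7L⁴-10L²x²+3x⁴)/(360LEI) = -7·12·(7·16⁴-10·16²·12²+3·12⁴)/(360·16·200000) = -833/75000 m
Load 3 — point force P=-7 kN at a=48/5 m (b=L-a=32/5):
  y_3 = -Pa(L-x)(2Lx-a²-x²)/(6LEI)  [x>a] = -(-7)·(48/5)·(16-12)·(2·16·12-(48/5)²-12²)/(6·16·200000) = 1617/781250 m
Superposition: y = Σ y_i = -398221/9375000 m ≈ -0.042477 m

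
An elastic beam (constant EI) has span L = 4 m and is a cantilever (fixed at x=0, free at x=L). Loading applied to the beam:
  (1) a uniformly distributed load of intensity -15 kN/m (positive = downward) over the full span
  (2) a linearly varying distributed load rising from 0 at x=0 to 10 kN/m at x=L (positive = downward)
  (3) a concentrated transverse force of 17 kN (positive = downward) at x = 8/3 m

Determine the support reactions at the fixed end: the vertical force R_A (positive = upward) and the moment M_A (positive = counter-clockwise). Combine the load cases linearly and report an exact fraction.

R_A = -23 kN, M_A = -64/3 kN·m

Load 1 — uniform load w=-15 kN/m over full span:
  R_A = wL = (-15)·4 = -60 kN
  M_A = wL²/2 = (-15)·4²/2 = -120 kN·m
Load 2 — triangular load w₀=10 kN/m (0→w₀ over full span):
  R_A = w₀L/2 = 10·4/2 = 20 kN
  M_A = w₀L²/3 = 10·4²/3 = 160/3 kN·m
Load 3 — point force P=17 kN at a=8/3 m (b=L-a=4/3):
  R_A = P = 17 kN
  M_A = Pa = 17·(8/3) = 136/3 kN·m
Superposition: R_A = -23 kN, M_A = -64/3 kN·m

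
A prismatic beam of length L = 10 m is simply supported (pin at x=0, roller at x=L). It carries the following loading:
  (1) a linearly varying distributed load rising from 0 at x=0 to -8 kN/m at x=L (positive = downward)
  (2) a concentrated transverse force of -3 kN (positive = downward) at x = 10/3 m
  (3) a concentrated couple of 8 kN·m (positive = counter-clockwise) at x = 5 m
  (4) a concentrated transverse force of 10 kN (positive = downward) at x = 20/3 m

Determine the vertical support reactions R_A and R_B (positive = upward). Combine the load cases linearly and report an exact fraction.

Load 1 — triangular load w₀=-8 kN/m (0→w₀ over full span):
  R_A = w₀L/6 = (-8)·10/6 = -40/3 kN
  R_B = w₀L/3 = (-8)·10/3 = -80/3 kN
Load 2 — point force P=-3 kN at a=10/3 m (b=L-a=20/3):
  R_A = Pb/L = (-3)·(20/3)/10 = -2 kN
  R_B = Pa/L = (-3)·(10/3)/10 = -1 kN
Load 3 — applied couple M₀=8 kN·m at a=5 m (b=L-a=5):
  R_A = M₀/L = 8/10 = 4/5 kN
  R_B = -M₀/L = -8/10 = -4/5 kN
Load 4 — point force P=10 kN at a=20/3 m (b=L-a=10/3):
  R_A = Pb/L = 10·(10/3)/10 = 10/3 kN
  R_B = Pa/L = 10·(20/3)/10 = 20/3 kN
Superposition: R_A = -56/5 kN, R_B = -109/5 kN

R_A = -56/5 kN, R_B = -109/5 kN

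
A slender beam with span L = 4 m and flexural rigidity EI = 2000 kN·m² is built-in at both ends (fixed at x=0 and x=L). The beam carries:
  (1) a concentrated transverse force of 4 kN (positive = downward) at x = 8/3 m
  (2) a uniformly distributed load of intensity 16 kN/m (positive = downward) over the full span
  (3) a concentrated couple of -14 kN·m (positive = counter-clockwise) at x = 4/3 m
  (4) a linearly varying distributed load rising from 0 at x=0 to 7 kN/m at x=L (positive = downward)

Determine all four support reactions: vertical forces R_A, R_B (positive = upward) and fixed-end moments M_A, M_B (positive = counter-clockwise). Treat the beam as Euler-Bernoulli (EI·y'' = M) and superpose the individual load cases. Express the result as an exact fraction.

Load 1 — point force P=4 kN at a=8/3 m (b=L-a=4/3):
  R_A = Pb²(3a+b)/L³ = 4·(4/3)²·(3·(8/3)+(4/3))/4³ = 28/27 kN
  M_A = Pab²/L² = 4·(8/3)·(4/3)²/4² = 32/27 kN·m
  R_B = Pa²(a+3b)/L³ = 4·(8/3)²·((8/3)+3·(4/3))/4³ = 80/27 kN
  M_B = -Pa²b/L² = -4·(8/3)²·(4/3)/4² = -64/27 kN·m
Load 2 — uniform load w=16 kN/m over full span:
  R_A = wL/2 = 16·4/2 = 32 kN
  M_A = wL²/12 = 16·4²/12 = 64/3 kN·m
  R_B = wL/2 = 16·4/2 = 32 kN
  M_B = -wL²/12 = -16·4²/12 = -64/3 kN·m
Load 3 — applied couple M₀=-14 kN·m at a=4/3 m (b=L-a=8/3):
  R_A = 6M₀ab/L³ = 6·(-14)·(4/3)·(8/3)/4³ = -14/3 kN
  M_A = M₀b(2a-b)/L² = (-14)·(8/3)·(2·(4/3)-(8/3))/4² = 0 kN·m
  R_B = -6M₀ab/L³ = -6·(-14)·(4/3)·(8/3)/4³ = 14/3 kN
  M_B = M₀a(2b-a)/L² = (-14)·(4/3)·(2·(8/3)-(4/3))/4² = -14/3 kN·m
Load 4 — triangular load w₀=7 kN/m (0→w₀ over full span):
  R_A = 3w₀L/20 = 3·7·4/20 = 21/5 kN
  M_A = w₀L²/30 = 7·4²/30 = 56/15 kN·m
  R_B = 7w₀L/20 = 7·7·4/20 = 49/5 kN
  M_B = -w₀L²/20 = -7·4²/20 = -28/5 kN·m
Superposition: R_A = 4397/135 kN, M_A = 3544/135 kN·m, R_B = 6673/135 kN, M_B = -4586/135 kN·m

R_A = 4397/135 kN, M_A = 3544/135 kN·m, R_B = 6673/135 kN, M_B = -4586/135 kN·m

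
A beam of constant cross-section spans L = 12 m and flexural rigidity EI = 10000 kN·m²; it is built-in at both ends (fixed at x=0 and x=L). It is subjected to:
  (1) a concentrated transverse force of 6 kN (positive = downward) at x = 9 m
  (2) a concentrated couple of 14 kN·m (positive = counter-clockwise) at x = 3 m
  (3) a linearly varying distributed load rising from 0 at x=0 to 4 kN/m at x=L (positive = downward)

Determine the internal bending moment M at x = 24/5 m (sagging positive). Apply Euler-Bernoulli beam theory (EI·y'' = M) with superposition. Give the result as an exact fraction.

Load 1 — point force P=6 kN at a=9 m (b=L-a=3):
  M_1 = Pb²(3a+b)x/L³ - Pab²/L²  [x≤a] = 6·3²·(3·9+3)·(24/5)/12³ - 6·9·3²/12² = 9/8 kN·m
Load 2 — applied couple M₀=14 kN·m at a=3 m (b=L-a=9):
  M_2 = R_Ax - M_A - M₀  [x>a] with R_A=21/16, M_A=-21/8 = (21/16)·(24/5) - (-21/8) - 14 = -203/40 kN·m
Load 3 — triangular load w₀=4 kN/m (0→w₀ over full span):
  M_3 = 3w₀Lx/20 - w₀L²/30 - w₀x³/(6L) = 3·4·12·(24/5)/20 - 4·12²/30 - 4·(24/5)³/(6·12) = 1152/125 kN·m
Superposition: M = Σ M_i = 2633/500 kN·m ≈ 5.266000 kN·m

M(24/5) = 2633/500 kN·m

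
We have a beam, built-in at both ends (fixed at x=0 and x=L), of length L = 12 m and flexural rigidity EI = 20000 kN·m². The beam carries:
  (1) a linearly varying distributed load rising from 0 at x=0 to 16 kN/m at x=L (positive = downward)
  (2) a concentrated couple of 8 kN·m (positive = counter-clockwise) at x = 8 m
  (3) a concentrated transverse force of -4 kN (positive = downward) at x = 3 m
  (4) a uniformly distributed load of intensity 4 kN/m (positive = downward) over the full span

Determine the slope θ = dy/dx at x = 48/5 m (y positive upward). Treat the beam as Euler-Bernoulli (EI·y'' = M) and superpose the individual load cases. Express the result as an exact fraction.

Load 1 — triangular load w₀=16 kN/m (0→w₀ over full span):
  θ_1 = -w₀(2x(L-x)(L-2x)(x+2L)+x²(L-x)²)/(120LEI) = -16·(2·(48/5)·(12-(48/5))·(12-2·(48/5))·((48/5)+2·12)+(48/5)²·(12-(48/5))²)/(120·12·20000) = 2304/390625 rad
Load 2 — applied couple M₀=8 kN·m at a=8 m (b=L-a=4):
  θ_2 = (R_Ax²/2 - M_Ax - M₀(x-a))/EI  [x>a] with R_A=8/9, M_A=8/3 = ((8/9)·(48/5)²/2 - (8/3)·(48/5) - 8·((48/5)-8))/20000 = 2/15625 rad
Load 3 — point force P=-4 kN at a=3 m (b=L-a=9):
  θ_3 = Pa²(L-x)(2bL-(3b+a)(L-x))/(2L³EI)  [x>a] = (-4)·3²·(12-(48/5))·(2·9·12-(3·9+3)·(12-(48/5)))/(2·12³·20000) = -9/50000 rad
Load 4 — uniform load w=4 kN/m over full span:
  θ_4 = -wx(L-x)(L-2x)/(12EI) = -4·(48/5)·(12-(48/5))·(12-2·(48/5))/(12·20000) = 216/78125 rad
Superposition: θ = Σ θ_i = 53819/6250000 rad ≈ 0.008611 rad

θ(48/5) = 53819/6250000 rad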